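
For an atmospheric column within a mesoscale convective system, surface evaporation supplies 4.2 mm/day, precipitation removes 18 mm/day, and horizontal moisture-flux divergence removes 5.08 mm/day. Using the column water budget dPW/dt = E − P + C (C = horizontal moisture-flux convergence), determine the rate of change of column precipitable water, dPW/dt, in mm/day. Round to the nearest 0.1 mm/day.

dPW/dt ≈ -18.9 mm/day

dPW/dt = E − P + C = 4.2 − 18 + (-5.08) = -18.9 mm/day.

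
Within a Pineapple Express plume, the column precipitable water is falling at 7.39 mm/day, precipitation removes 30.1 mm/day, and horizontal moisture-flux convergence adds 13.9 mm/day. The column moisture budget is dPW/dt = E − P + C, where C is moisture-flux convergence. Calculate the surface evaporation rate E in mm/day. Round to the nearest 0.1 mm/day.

E ≈ 8.8 mm/day

dPW/dt = -7.39 mm/day.
E = dPW/dt + P − C = (-7.39) + 30.1 − (13.9) = 8.8 mm/day.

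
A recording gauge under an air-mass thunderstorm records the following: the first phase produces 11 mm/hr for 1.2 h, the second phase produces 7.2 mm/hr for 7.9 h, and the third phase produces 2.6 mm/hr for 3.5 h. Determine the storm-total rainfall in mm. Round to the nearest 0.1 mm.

total ≈ 79.2 mm

Total = Σ Rᵢ Δtᵢ = 11 × 1.2 + 7.2 × 7.9 + 2.6 × 3.5
      = 13.2 + 56.88 + 9.1 = 79.2 mm.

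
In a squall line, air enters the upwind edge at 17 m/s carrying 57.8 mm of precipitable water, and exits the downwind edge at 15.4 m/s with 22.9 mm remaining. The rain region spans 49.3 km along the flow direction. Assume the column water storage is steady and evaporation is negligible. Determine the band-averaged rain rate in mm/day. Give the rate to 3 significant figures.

Column moisture flux per unit crosswind length is F = V × PW.
Inflow: F_in = 17 × 57.8 = 982.6 mm·m/s
Outflow: F_out = 15.4 × 22.9 = 352.66 mm·m/s
Steady-state rate R = (F_in − F_out)/L = (982.6 − 352.66) / 49300 m = 1.278e-02 mm/s.
R = 1.278e-02 × 3600 × 24 = 1100 mm/day.

R ≈ 1100 mm/day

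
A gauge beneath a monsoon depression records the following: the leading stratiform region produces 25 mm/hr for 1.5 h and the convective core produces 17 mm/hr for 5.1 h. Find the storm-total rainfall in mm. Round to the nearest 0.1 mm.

Total = Σ Rᵢ Δtᵢ = 25 × 1.5 + 17 × 5.1
      = 37.5 + 86.7 = 124.2 mm.

total ≈ 124.2 mm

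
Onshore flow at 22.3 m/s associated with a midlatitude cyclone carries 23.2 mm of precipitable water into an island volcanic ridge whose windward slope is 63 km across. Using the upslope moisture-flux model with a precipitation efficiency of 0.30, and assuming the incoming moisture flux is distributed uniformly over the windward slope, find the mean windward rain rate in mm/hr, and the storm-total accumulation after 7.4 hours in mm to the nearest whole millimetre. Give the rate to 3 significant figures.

Incoming column moisture flux per unit ridge length: F = V × PW = 22.3 × 23.2 = 517.36 mm·m/s.
Spread over the 63 km slope with efficiency ε = 0.30: R = ε·F/W = 0.30 × 517.36 / 63000 m = 2.464e-03 mm/s.
R = 2.464e-03 × 3600 = 8.87 mm/hr.
Over 7.4 h: total = 8.87 × 7.4 = 65.638 ≈ 66 mm.

R ≈ 8.87 mm/hr; total ≈ 66 mm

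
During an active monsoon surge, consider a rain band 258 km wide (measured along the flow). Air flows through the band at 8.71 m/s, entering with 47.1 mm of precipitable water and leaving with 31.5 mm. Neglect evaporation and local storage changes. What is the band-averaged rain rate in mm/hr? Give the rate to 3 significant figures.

R ≈ 1.90 mm/hr

Column moisture flux per unit crosswind length is F = V × PW.
Inflow: F_in = 8.71 × 47.1 = 410.241 mm·m/s
Outflow: F_out = 8.71 × 31.5 = 274.365 mm·m/s
Steady-state rate R = (F_in − F_out)/L = (410.241 − 274.365) / 258000 m = 5.267e-04 mm/s.
R = 5.267e-04 × 3600 = 1.90 mm/hr.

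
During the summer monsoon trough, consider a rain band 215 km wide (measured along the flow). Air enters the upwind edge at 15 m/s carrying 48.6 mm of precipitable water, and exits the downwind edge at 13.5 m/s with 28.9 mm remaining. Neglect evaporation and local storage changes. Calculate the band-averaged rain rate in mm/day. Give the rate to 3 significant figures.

R ≈ 136 mm/day

Column moisture flux per unit crosswind length is F = V × PW.
Inflow: F_in = 15 × 48.6 = 729 mm·m/s
Outflow: F_out = 13.5 × 28.9 = 390.15 mm·m/s
Steady-state rate R = (F_in − F_out)/L = (729 − 390.15) / 215000 m = 1.576e-03 mm/s.
R = 1.576e-03 × 3600 × 24 = 136 mm/day.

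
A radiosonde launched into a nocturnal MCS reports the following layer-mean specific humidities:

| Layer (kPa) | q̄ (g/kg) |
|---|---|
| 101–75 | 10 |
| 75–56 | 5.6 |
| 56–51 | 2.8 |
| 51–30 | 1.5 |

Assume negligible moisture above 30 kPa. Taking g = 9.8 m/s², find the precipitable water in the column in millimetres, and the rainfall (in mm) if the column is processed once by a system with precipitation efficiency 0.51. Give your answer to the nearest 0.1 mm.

Precipitable water is the column-integrated vapour mass per unit area: PW = (1/g) Σ q̄ Δp, with q in kg/kg and Δp in Pa (1 kg/m² of water = 1 mm).
Layer 101–75 kPa: Δp = 260 hPa = 26000 Pa, q̄ = 0.01 kg/kg → 0.01 × 26000 / 9.8 = 26.53 mm
Layer 75–56 kPa: Δp = 190 hPa = 19000 Pa, q̄ = 0.0056 kg/kg → 0.0056 × 19000 / 9.8 = 10.86 mm
Layer 56–51 kPa: Δp = 50 hPa = 5000 Pa, q̄ = 0.0028 kg/kg → 0.0028 × 5000 / 9.8 = 1.43 mm
Layer 51–30 kPa: Δp = 210 hPa = 21000 Pa, q̄ = 0.0015 kg/kg → 0.0015 × 21000 / 9.8 = 3.21 mm
PW = 26.53 + 10.86 + 1.43 + 3.21 = 42.03 ≈ 42.0 mm.
Rainfall = ε × PW = 0.51 × 42.0 = 21.4 mm.

PW ≈ 42.0 mm; rainfall ≈ 21.4 mm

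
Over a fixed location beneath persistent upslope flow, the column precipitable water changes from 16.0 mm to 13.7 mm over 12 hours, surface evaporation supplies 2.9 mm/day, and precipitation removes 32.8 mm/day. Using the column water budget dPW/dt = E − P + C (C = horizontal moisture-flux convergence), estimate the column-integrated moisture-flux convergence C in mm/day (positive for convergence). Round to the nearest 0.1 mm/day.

C ≈ 25.3 mm/day

dPW/dt = (13.7 − 16.0) mm / (12/24 day) = -4.600 mm/day.
C = dPW/dt − E + P = (-4.600) − 2.9 + 32.8 = 25.3 mm/day.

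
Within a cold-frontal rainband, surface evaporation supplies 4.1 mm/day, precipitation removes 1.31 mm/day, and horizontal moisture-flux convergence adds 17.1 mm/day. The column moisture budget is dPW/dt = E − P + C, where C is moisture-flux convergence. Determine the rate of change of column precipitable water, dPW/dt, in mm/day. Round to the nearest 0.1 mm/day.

dPW/dt = E − P + C = 4.1 − 1.31 + (17.1) = 19.9 mm/day.

dPW/dt ≈ 19.9 mm/day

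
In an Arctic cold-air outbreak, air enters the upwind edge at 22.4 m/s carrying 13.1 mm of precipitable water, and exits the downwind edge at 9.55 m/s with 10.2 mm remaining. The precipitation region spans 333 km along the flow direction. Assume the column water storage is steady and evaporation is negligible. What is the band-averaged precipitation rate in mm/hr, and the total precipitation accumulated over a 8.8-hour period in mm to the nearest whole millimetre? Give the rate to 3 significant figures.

Column moisture flux per unit crosswind length is F = V × PW.
Inflow: F_in = 22.4 × 13.1 = 293.44 mm·m/s
Outflow: F_out = 9.55 × 10.2 = 97.41 mm·m/s
Steady-state rate R = (F_in − F_out)/L = (293.44 − 97.41) / 333000 m = 5.887e-04 mm/s.
R = 5.887e-04 × 3600 = 2.12 mm/hr.
Over 8.8 h: total = 2.12 × 8.8 = 18.656 ≈ 19 mm.

R ≈ 2.12 mm/hr; total ≈ 19 mm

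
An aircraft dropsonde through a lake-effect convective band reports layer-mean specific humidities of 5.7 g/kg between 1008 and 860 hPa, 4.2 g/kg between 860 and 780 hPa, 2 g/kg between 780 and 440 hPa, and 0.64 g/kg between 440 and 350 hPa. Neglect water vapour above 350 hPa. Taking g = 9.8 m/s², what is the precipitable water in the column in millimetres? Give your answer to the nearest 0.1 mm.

Precipitable water is the column-integrated vapour mass per unit area: PW = (1/g) Σ q̄ Δp, with q in kg/kg and Δp in Pa (1 kg/m² of water = 1 mm).
Layer 1008–860 hPa: Δp = 148 hPa = 14800 Pa, q̄ = 0.0057 kg/kg → 0.0057 × 14800 / 9.8 = 8.61 mm
Layer 860–780 hPa: Δp = 80 hPa = 8000 Pa, q̄ = 0.0042 kg/kg → 0.0042 × 8000 / 9.8 = 3.43 mm
Layer 780–440 hPa: Δp = 340 hPa = 34000 Pa, q̄ = 0.002 kg/kg → 0.002 × 34000 / 9.8 = 6.94 mm
Layer 440–350 hPa: Δp = 90 hPa = 9000 Pa, q̄ = 0.00064 kg/kg → 0.00064 × 9000 / 9.8 = 0.59 mm
PW = 8.61 + 3.43 + 6.94 + 0.59 = 19.57 ≈ 19.6 mm.

PW ≈ 19.6 mm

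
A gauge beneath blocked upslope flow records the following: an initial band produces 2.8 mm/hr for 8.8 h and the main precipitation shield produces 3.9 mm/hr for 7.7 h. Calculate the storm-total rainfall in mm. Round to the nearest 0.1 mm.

Total = Σ Rᵢ Δtᵢ = 2.8 × 8.8 + 3.9 × 7.7
      = 24.64 + 30.03 = 54.7 mm.

total ≈ 54.7 mm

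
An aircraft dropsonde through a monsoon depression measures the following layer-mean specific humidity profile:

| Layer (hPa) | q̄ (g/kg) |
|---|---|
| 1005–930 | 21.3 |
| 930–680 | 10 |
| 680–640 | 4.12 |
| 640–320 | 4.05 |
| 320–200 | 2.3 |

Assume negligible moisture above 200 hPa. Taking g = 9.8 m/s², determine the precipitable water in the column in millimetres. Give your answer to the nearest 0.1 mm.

PW ≈ 59.5 mm

Precipitable water is the column-integrated vapour mass per unit area: PW = (1/g) Σ q̄ Δp, with q in kg/kg and Δp in Pa (1 kg/m² of water = 1 mm).
Layer 1005–930 hPa: Δp = 75 hPa = 7500 Pa, q̄ = 0.0213 kg/kg → 0.0213 × 7500 / 9.8 = 16.30 mm
Layer 930–680 hPa: Δp = 250 hPa = 25000 Pa, q̄ = 0.01 kg/kg → 0.01 × 25000 / 9.8 = 25.51 mm
Layer 680–640 hPa: Δp = 40 hPa = 4000 Pa, q̄ = 0.00412 kg/kg → 0.00412 × 4000 / 9.8 = 1.68 mm
Layer 640–320 hPa: Δp = 320 hPa = 32000 Pa, q̄ = 0.00405 kg/kg → 0.00405 × 32000 / 9.8 = 13.22 mm
Layer 320–200 hPa: Δp = 120 hPa = 12000 Pa, q̄ = 0.0023 kg/kg → 0.0023 × 12000 / 9.8 = 2.82 mm
PW = 16.30 + 25.51 + 1.68 + 13.22 + 2.82 = 59.53 ≈ 59.5 mm.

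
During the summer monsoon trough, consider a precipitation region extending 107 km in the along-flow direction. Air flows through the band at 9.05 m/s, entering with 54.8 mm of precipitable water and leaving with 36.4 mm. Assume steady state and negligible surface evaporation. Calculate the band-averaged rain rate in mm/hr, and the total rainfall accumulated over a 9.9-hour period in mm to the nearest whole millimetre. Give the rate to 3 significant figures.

Column moisture flux per unit crosswind length is F = V × PW.
Inflow: F_in = 9.05 × 54.8 = 495.94 mm·m/s
Outflow: F_out = 9.05 × 36.4 = 329.42 mm·m/s
Steady-state rate R = (F_in − F_out)/L = (495.94 − 329.42) / 107000 m = 1.556e-03 mm/s.
R = 1.556e-03 × 3600 = 5.60 mm/hr.
Over 9.9 h: total = 5.60 × 9.9 = 55.44 ≈ 55 mm.

R ≈ 5.60 mm/hr; total ≈ 55 mm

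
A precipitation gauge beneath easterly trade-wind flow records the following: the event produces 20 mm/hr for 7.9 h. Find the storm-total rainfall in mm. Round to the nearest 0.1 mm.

total ≈ 158.0 mm

Total = Σ Rᵢ Δtᵢ = 20 × 7.9
      = 158 = 158.0 mm.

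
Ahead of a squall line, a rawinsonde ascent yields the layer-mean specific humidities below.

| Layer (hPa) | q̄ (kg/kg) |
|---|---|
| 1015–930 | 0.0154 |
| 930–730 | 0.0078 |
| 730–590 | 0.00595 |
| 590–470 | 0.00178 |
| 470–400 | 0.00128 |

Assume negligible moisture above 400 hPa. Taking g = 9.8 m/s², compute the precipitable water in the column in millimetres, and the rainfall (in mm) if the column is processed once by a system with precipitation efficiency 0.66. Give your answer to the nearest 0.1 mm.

PW ≈ 40.9 mm; rainfall ≈ 27.0 mm

Precipitable water is the column-integrated vapour mass per unit area: PW = (1/g) Σ q̄ Δp, with q in kg/kg and Δp in Pa (1 kg/m² of water = 1 mm).
Layer 1015–930 hPa: Δp = 85 hPa = 8500 Pa, q̄ = 0.0154 kg/kg → 0.0154 × 8500 / 9.8 = 13.36 mm
Layer 930–730 hPa: Δp = 200 hPa = 20000 Pa, q̄ = 0.0078 kg/kg → 0.0078 × 20000 / 9.8 = 15.92 mm
Layer 730–590 hPa: Δp = 140 hPa = 14000 Pa, q̄ = 0.00595 kg/kg → 0.00595 × 14000 / 9.8 = 8.50 mm
Layer 590–470 hPa: Δp = 120 hPa = 12000 Pa, q̄ = 0.00178 kg/kg → 0.00178 × 12000 / 9.8 = 2.18 mm
Layer 470–400 hPa: Δp = 70 hPa = 7000 Pa, q̄ = 0.00128 kg/kg → 0.00128 × 7000 / 9.8 = 0.91 mm
PW = 13.36 + 15.92 + 8.50 + 2.18 + 0.91 = 40.87 ≈ 40.9 mm.
Rainfall = ε × PW = 0.66 × 40.9 = 27.0 mm.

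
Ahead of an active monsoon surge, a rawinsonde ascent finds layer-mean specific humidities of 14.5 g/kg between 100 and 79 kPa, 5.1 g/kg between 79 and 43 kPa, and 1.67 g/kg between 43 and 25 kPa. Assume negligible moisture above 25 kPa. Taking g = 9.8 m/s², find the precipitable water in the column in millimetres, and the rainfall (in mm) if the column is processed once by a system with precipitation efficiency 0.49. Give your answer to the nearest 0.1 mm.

Precipitable water is the column-integrated vapour mass per unit area: PW = (1/g) Σ q̄ Δp, with q in kg/kg and Δp in Pa (1 kg/m² of water = 1 mm).
Layer 100–79 kPa: Δp = 210 hPa = 21000 Pa, q̄ = 0.0145 kg/kg → 0.0145 × 21000 / 9.8 = 31.07 mm
Layer 79–43 kPa: Δp = 360 hPa = 36000 Pa, q̄ = 0.0051 kg/kg → 0.0051 × 36000 / 9.8 = 18.73 mm
Layer 43–25 kPa: Δp = 180 hPa = 18000 Pa, q̄ = 0.00167 kg/kg → 0.00167 × 18000 / 9.8 = 3.07 mm
PW = 31.07 + 18.73 + 3.07 = 52.87 ≈ 52.9 mm.
Rainfall = ε × PW = 0.49 × 52.9 = 25.9 mm.

PW ≈ 52.9 mm; rainfall ≈ 25.9 mm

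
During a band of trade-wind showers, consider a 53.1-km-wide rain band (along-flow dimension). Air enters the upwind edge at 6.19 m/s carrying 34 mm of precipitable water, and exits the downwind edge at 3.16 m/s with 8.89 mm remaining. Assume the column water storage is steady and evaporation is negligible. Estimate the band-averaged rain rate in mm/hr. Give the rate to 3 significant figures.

R ≈ 12.4 mm/hr

Column moisture flux per unit crosswind length is F = V × PW.
Inflow: F_in = 6.19 × 34 = 210.46 mm·m/s
Outflow: F_out = 3.16 × 8.89 = 28.0924 mm·m/s
Steady-state rate R = (F_in − F_out)/L = (210.46 − 28.0924) / 53100 m = 3.434e-03 mm/s.
R = 3.434e-03 × 3600 = 12.4 mm/hr.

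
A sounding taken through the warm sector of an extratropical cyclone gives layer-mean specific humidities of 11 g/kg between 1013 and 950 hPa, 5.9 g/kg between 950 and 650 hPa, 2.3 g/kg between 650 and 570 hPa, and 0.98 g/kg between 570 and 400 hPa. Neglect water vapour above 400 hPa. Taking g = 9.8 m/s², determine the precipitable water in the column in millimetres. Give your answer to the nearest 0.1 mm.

PW ≈ 28.7 mm

Precipitable water is the column-integrated vapour mass per unit area: PW = (1/g) Σ q̄ Δp, with q in kg/kg and Δp in Pa (1 kg/m² of water = 1 mm).
Layer 1013–950 hPa: Δp = 63 hPa = 6300 Pa, q̄ = 0.011 kg/kg → 0.011 × 6300 / 9.8 = 7.07 mm
Layer 950–650 hPa: Δp = 300 hPa = 30000 Pa, q̄ = 0.0059 kg/kg → 0.0059 × 30000 / 9.8 = 18.06 mm
Layer 650–570 hPa: Δp = 80 hPa = 8000 Pa, q̄ = 0.0023 kg/kg → 0.0023 × 8000 / 9.8 = 1.88 mm
Layer 570–400 hPa: Δp = 170 hPa = 17000 Pa, q̄ = 0.00098 kg/kg → 0.00098 × 17000 / 9.8 = 1.70 mm
PW = 7.07 + 18.06 + 1.88 + 1.70 = 28.71 ≈ 28.7 mm.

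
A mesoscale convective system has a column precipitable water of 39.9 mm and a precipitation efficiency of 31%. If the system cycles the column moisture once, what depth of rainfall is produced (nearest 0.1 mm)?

Rainfall = ε × PW = 0.31 × 39.9 = 12.4 mm.

rainfall ≈ 12.4 mm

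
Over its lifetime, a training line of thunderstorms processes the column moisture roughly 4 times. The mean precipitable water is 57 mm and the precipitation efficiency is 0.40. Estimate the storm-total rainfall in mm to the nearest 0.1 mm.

rainfall ≈ 91.2 mm

Each cycle deposits ε × PW = 0.40 × 57 = 22.8 mm.
Over 4 cycles: 4 × 22.8 = 91.2 mm.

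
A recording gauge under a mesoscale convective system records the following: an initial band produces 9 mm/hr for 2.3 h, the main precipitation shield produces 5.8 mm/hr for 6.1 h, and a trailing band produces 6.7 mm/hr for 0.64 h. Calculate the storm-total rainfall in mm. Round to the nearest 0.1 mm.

Total = Σ Rᵢ Δtᵢ = 9 × 2.3 + 5.8 × 6.1 + 6.7 × 0.64
      = 20.7 + 35.38 + 4.288 = 60.4 mm.

total ≈ 60.4 mm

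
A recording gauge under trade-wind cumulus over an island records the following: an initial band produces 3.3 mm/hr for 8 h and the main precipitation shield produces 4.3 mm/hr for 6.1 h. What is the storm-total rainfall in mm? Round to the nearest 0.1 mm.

total ≈ 52.6 mm

Total = Σ Rᵢ Δtᵢ = 3.3 × 8 + 4.3 × 6.1
      = 26.4 + 26.23 = 52.6 mm.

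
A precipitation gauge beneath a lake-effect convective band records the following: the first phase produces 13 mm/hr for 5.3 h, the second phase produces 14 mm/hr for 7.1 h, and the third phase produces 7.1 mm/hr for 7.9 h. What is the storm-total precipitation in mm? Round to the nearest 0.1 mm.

Total = Σ Rᵢ Δtᵢ = 13 × 5.3 + 14 × 7.1 + 7.1 × 7.9
      = 68.9 + 99.4 + 56.09 = 224.4 mm.

total ≈ 224.4 mm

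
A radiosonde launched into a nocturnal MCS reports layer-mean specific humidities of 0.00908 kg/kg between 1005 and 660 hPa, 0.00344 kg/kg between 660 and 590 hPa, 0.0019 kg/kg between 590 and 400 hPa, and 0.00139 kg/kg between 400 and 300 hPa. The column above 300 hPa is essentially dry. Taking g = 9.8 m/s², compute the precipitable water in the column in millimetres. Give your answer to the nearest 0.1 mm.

PW ≈ 39.5 mm

Precipitable water is the column-integrated vapour mass per unit area: PW = (1/g) Σ q̄ Δp, with q in kg/kg and Δp in Pa (1 kg/m² of water = 1 mm).
Layer 1005–660 hPa: Δp = 345 hPa = 34500 Pa, q̄ = 0.00908 kg/kg → 0.00908 × 34500 / 9.8 = 31.97 mm
Layer 660–590 hPa: Δp = 70 hPa = 7000 Pa, q̄ = 0.00344 kg/kg → 0.00344 × 7000 / 9.8 = 2.46 mm
Layer 590–400 hPa: Δp = 190 hPa = 19000 Pa, q̄ = 0.0019 kg/kg → 0.0019 × 19000 / 9.8 = 3.68 mm
Layer 400–300 hPa: Δp = 100 hPa = 10000 Pa, q̄ = 0.00139 kg/kg → 0.00139 × 10000 / 9.8 = 1.42 mm
PW = 31.97 + 2.46 + 3.68 + 1.42 = 39.53 ≈ 39.5 mm.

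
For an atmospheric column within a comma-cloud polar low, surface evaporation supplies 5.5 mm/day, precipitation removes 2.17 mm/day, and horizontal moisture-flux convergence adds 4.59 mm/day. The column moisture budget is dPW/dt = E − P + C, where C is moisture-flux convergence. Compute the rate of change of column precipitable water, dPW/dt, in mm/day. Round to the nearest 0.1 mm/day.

dPW/dt ≈ 7.9 mm/day

dPW/dt = E − P + C = 5.5 − 2.17 + (4.59) = 7.9 mm/day.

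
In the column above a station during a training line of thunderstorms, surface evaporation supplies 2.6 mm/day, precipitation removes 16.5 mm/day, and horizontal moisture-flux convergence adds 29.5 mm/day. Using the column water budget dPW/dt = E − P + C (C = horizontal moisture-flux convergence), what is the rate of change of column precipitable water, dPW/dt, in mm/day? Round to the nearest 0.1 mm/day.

dPW/dt = E − P + C = 2.6 − 16.5 + (29.5) = 15.6 mm/day.

dPW/dt ≈ 15.6 mm/day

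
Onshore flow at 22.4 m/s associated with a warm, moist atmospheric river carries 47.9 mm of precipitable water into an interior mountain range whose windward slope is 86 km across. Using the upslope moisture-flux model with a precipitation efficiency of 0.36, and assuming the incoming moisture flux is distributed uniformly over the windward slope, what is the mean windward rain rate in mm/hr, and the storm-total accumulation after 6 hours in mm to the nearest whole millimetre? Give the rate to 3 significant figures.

Incoming column moisture flux per unit ridge length: F = V × PW = 22.4 × 47.9 = 1072.96 mm·m/s.
Spread over the 86 km slope with efficiency ε = 0.36: R = ε·F/W = 0.36 × 1072.96 / 86000 m = 4.491e-03 mm/s.
R = 4.491e-03 × 3600 = 16.2 mm/hr.
Over 6 h: total = 16.2 × 6 = 97.2 ≈ 97 mm.

R ≈ 16.2 mm/hr; total ≈ 97 mm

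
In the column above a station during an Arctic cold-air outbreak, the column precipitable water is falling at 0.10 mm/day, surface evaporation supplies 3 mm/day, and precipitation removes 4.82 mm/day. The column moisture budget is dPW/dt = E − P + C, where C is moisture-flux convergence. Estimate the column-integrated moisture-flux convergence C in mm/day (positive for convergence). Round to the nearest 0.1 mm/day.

C ≈ 1.7 mm/day

dPW/dt = -0.10 mm/day.
C = dPW/dt − E + P = (-0.10) − 3 + 4.82 = 1.7 mm/day.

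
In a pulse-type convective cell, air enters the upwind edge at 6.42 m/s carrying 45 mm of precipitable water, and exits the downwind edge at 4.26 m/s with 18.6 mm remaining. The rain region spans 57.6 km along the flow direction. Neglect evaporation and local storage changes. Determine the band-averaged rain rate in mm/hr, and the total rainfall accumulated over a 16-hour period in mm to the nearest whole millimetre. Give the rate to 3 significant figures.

R ≈ 13.1 mm/hr; total ≈ 210 mm

Column moisture flux per unit crosswind length is F = V × PW.
Inflow: F_in = 6.42 × 45 = 288.9 mm·m/s
Outflow: F_out = 4.26 × 18.6 = 79.236 mm·m/s
Steady-state rate R = (F_in − F_out)/L = (288.9 − 79.236) / 57600 m = 3.640e-03 mm/s.
R = 3.640e-03 × 3600 = 13.1 mm/hr.
Over 16 h: total = 13.1 × 16 = 209.6 ≈ 210 mm.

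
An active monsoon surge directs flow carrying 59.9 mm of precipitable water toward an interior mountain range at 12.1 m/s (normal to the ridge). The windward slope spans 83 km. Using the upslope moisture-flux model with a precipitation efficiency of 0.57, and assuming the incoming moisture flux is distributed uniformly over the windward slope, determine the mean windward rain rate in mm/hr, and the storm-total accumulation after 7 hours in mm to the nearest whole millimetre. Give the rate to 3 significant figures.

R ≈ 17.9 mm/hr; total ≈ 125 mm

Incoming column moisture flux per unit ridge length: F = V × PW = 12.1 × 59.9 = 724.79 mm·m/s.
Spread over the 83 km slope with efficiency ε = 0.57: R = ε·F/W = 0.57 × 724.79 / 83000 m = 4.977e-03 mm/s.
R = 4.977e-03 × 3600 = 17.9 mm/hr.
Over 7 h: total = 17.9 × 7 = 125.3 ≈ 125 mm.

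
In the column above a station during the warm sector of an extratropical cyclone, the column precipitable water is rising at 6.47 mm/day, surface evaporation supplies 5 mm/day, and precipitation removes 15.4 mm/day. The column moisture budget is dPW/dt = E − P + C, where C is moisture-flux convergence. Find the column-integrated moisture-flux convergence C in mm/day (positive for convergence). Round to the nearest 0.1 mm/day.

C ≈ 16.9 mm/day

dPW/dt = +6.47 mm/day.
C = dPW/dt − E + P = (+6.47) − 5 + 15.4 = 16.9 mm/day.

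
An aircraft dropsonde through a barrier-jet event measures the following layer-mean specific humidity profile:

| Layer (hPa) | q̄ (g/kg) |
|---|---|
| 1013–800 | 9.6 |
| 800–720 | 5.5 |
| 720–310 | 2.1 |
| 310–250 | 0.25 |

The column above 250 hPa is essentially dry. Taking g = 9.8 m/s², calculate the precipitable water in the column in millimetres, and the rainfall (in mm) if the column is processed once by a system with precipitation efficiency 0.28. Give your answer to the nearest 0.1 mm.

PW ≈ 34.3 mm; rainfall ≈ 9.6 mm

Precipitable water is the column-integrated vapour mass per unit area: PW = (1/g) Σ q̄ Δp, with q in kg/kg and Δp in Pa (1 kg/m² of water = 1 mm).
Layer 1013–800 hPa: Δp = 213 hPa = 21300 Pa, q̄ = 0.0096 kg/kg → 0.0096 × 21300 / 9.8 = 20.87 mm
Layer 800–720 hPa: Δp = 80 hPa = 8000 Pa, q̄ = 0.0055 kg/kg → 0.0055 × 8000 / 9.8 = 4.49 mm
Layer 720–310 hPa: Δp = 410 hPa = 41000 Pa, q̄ = 0.0021 kg/kg → 0.0021 × 41000 / 9.8 = 8.79 mm
Layer 310–250 hPa: Δp = 60 hPa = 6000 Pa, q̄ = 0.00025 kg/kg → 0.00025 × 6000 / 9.8 = 0.15 mm
PW = 20.87 + 4.49 + 8.79 + 0.15 = 34.30 ≈ 34.3 mm.
Rainfall = ε × PW = 0.28 × 34.3 = 9.6 mm.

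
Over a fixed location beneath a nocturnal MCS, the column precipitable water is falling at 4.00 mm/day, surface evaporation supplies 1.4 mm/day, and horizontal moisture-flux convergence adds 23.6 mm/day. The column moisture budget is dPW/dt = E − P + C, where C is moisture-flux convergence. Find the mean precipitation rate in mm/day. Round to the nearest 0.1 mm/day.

P ≈ 29.0 mm/day

dPW/dt = -4.00 mm/day.
P = E + C − dPW/dt = 1.4 + (23.6) − (-4.00) = 29.0 mm/day.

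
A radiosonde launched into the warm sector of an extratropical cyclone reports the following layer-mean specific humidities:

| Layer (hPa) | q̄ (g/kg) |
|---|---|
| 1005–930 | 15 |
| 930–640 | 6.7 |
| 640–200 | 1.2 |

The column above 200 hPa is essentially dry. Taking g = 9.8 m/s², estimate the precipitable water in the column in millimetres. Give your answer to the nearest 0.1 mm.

PW ≈ 36.7 mm

Precipitable water is the column-integrated vapour mass per unit area: PW = (1/g) Σ q̄ Δp, with q in kg/kg and Δp in Pa (1 kg/m² of water = 1 mm).
Layer 1005–930 hPa: Δp = 75 hPa = 7500 Pa, q̄ = 0.015 kg/kg → 0.015 × 7500 / 9.8 = 11.48 mm
Layer 930–640 hPa: Δp = 290 hPa = 29000 Pa, q̄ = 0.0067 kg/kg → 0.0067 × 29000 / 9.8 = 19.83 mm
Layer 640–200 hPa: Δp = 440 hPa = 44000 Pa, q̄ = 0.0012 kg/kg → 0.0012 × 44000 / 9.8 = 5.39 mm
PW = 11.48 + 19.83 + 5.39 = 36.70 ≈ 36.7 mm.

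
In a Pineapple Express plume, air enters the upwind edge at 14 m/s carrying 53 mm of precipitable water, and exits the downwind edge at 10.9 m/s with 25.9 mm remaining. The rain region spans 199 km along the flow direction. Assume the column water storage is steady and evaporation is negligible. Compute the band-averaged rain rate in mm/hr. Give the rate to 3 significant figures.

R ≈ 8.32 mm/hr

Column moisture flux per unit crosswind length is F = V × PW.
Inflow: F_in = 14 × 53 = 742 mm·m/s
Outflow: F_out = 10.9 × 25.9 = 282.31 mm·m/s
Steady-state rate R = (F_in − F_out)/L = (742 − 282.31) / 199000 m = 2.310e-03 mm/s.
R = 2.310e-03 × 3600 = 8.32 mm/hr.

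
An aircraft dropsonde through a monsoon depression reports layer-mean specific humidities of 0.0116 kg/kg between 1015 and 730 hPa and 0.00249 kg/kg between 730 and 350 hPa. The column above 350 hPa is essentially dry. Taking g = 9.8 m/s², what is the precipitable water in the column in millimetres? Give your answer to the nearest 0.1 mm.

PW ≈ 43.4 mm

Precipitable water is the column-integrated vapour mass per unit area: PW = (1/g) Σ q̄ Δp, with q in kg/kg and Δp in Pa (1 kg/m² of water = 1 mm).
Layer 1015–730 hPa: Δp = 285 hPa = 28500 Pa, q̄ = 0.0116 kg/kg → 0.0116 × 28500 / 9.8 = 33.73 mm
Layer 730–350 hPa: Δp = 380 hPa = 38000 Pa, q̄ = 0.00249 kg/kg → 0.00249 × 38000 / 9.8 = 9.66 mm
PW = 33.73 + 9.66 = 43.39 ≈ 43.4 mm.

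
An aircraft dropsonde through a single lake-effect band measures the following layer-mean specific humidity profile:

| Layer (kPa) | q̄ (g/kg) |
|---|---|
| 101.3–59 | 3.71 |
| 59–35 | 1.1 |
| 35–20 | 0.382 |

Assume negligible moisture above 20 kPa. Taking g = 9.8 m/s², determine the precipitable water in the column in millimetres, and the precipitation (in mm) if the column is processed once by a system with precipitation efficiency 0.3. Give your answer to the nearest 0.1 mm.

PW ≈ 19.3 mm; precipitation ≈ 5.8 mm

Precipitable water is the column-integrated vapour mass per unit area: PW = (1/g) Σ q̄ Δp, with q in kg/kg and Δp in Pa (1 kg/m² of water = 1 mm).
Layer 101.3–59 kPa: Δp = 423 hPa = 42300 Pa, q̄ = 0.00371 kg/kg → 0.00371 × 42300 / 9.8 = 16.01 mm
Layer 59–35 kPa: Δp = 240 hPa = 24000 Pa, q̄ = 0.0011 kg/kg → 0.0011 × 24000 / 9.8 = 2.69 mm
Layer 35–20 kPa: Δp = 150 hPa = 15000 Pa, q̄ = 0.000382 kg/kg → 0.000382 × 15000 / 9.8 = 0.58 mm
PW = 16.01 + 2.69 + 0.58 = 19.28 ≈ 19.3 mm.
Precipitation = ε × PW = 0.3 × 19.3 = 5.8 mm.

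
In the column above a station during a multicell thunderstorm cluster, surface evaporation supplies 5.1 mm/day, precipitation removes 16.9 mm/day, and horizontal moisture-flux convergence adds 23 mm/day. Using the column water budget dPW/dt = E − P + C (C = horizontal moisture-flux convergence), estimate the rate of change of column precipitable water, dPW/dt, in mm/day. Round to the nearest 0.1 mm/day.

dPW/dt ≈ 11.2 mm/day

dPW/dt = E − P + C = 5.1 − 16.9 + (23) = 11.2 mm/day.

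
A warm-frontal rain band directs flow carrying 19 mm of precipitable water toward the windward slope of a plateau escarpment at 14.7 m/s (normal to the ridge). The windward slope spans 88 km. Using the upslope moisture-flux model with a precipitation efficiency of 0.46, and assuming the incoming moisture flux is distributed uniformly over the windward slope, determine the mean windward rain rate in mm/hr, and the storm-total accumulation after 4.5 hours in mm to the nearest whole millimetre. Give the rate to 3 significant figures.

R ≈ 5.26 mm/hr; total ≈ 24 mm

Incoming column moisture flux per unit ridge length: F = V × PW = 14.7 × 19 = 279.3 mm·m/s.
Spread over the 88 km slope with efficiency ε = 0.46: R = ε·F/W = 0.46 × 279.3 / 88000 m = 1.460e-03 mm/s.
R = 1.460e-03 × 3600 = 5.26 mm/hr.
Over 4.5 h: total = 5.26 × 4.5 = 23.67 ≈ 24 mm.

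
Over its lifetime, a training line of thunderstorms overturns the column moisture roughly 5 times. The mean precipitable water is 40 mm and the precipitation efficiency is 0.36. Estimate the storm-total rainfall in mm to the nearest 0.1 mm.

Each cycle deposits ε × PW = 0.36 × 40 = 14.4 mm.
Over 5 cycles: 5 × 14.4 = 72.0 mm.

rainfall ≈ 72.0 mm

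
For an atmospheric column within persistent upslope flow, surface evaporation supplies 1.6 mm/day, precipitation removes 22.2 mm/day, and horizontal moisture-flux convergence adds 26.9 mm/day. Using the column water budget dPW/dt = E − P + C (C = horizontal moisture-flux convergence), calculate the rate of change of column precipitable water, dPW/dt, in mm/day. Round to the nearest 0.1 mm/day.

dPW/dt ≈ 6.3 mm/day

dPW/dt = E − P + C = 1.6 − 22.2 + (26.9) = 6.3 mm/day.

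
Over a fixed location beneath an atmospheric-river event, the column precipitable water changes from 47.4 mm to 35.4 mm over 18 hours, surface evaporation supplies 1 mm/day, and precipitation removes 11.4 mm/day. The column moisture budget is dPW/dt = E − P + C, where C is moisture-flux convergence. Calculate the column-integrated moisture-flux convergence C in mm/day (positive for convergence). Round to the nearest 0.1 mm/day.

dPW/dt = (35.4 − 47.4) mm / (18/24 day) = -16.000 mm/day.
C = dPW/dt − E + P = (-16.000) − 1 + 11.4 = -5.6 mm/day.

C ≈ -5.6 mm/day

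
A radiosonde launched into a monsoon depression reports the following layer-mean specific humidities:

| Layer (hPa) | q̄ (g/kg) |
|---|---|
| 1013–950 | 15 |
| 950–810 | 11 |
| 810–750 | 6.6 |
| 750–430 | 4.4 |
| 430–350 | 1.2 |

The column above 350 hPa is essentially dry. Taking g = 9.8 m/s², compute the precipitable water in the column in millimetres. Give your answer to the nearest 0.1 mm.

Precipitable water is the column-integrated vapour mass per unit area: PW = (1/g) Σ q̄ Δp, with q in kg/kg and Δp in Pa (1 kg/m² of water = 1 mm).
Layer 1013–950 hPa: Δp = 63 hPa = 6300 Pa, q̄ = 0.015 kg/kg → 0.015 × 6300 / 9.8 = 9.64 mm
Layer 950–810 hPa: Δp = 140 hPa = 14000 Pa, q̄ = 0.011 kg/kg → 0.011 × 14000 / 9.8 = 15.71 mm
Layer 810–750 hPa: Δp = 60 hPa = 6000 Pa, q̄ = 0.0066 kg/kg → 0.0066 × 6000 / 9.8 = 4.04 mm
Layer 750–430 hPa: Δp = 320 hPa = 32000 Pa, q̄ = 0.0044 kg/kg → 0.0044 × 32000 / 9.8 = 14.37 mm
Layer 430–350 hPa: Δp = 80 hPa = 8000 Pa, q̄ = 0.0012 kg/kg → 0.0012 × 8000 / 9.8 = 0.98 mm
PW = 9.64 + 15.71 + 4.04 + 14.37 + 0.98 = 44.74 ≈ 44.7 mm.

PW ≈ 44.7 mm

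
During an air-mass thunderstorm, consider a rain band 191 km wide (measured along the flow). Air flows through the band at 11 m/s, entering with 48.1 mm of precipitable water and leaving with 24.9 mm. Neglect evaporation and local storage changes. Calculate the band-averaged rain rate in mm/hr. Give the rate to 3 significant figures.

R ≈ 4.81 mm/hr

Column moisture flux per unit crosswind length is F = V × PW.
Inflow: F_in = 11 × 48.1 = 529.1 mm·m/s
Outflow: F_out = 11 × 24.9 = 273.9 mm·m/s
Steady-state rate R = (F_in − F_out)/L = (529.1 − 273.9) / 191000 m = 1.336e-03 mm/s.
R = 1.336e-03 × 3600 = 4.81 mm/hr.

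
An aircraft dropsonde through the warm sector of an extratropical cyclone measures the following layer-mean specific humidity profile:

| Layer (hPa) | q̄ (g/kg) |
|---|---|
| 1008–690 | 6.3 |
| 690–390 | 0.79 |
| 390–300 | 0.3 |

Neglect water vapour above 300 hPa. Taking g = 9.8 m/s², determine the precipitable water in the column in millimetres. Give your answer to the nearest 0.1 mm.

PW ≈ 23.1 mm

Precipitable water is the column-integrated vapour mass per unit area: PW = (1/g) Σ q̄ Δp, with q in kg/kg and Δp in Pa (1 kg/m² of water = 1 mm).
Layer 1008–690 hPa: Δp = 318 hPa = 31800 Pa, q̄ = 0.0063 kg/kg → 0.0063 × 31800 / 9.8 = 20.44 mm
Layer 690–390 hPa: Δp = 300 hPa = 30000 Pa, q̄ = 0.00079 kg/kg → 0.00079 × 30000 / 9.8 = 2.42 mm
Layer 390–300 hPa: Δp = 90 hPa = 9000 Pa, q̄ = 0.0003 kg/kg → 0.0003 × 9000 / 9.8 = 0.28 mm
PW = 20.44 + 2.42 + 0.28 = 23.14 ≈ 23.1 mm.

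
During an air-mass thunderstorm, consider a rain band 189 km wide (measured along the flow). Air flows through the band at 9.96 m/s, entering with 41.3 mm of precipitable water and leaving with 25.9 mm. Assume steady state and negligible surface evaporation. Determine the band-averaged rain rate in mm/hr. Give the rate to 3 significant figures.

R ≈ 2.92 mm/hr

Column moisture flux per unit crosswind length is F = V × PW.
Inflow: F_in = 9.96 × 41.3 = 411.348 mm·m/s
Outflow: F_out = 9.96 × 25.9 = 257.964 mm·m/s
Steady-state rate R = (F_in − F_out)/L = (411.348 − 257.964) / 189000 m = 8.116e-04 mm/s.
R = 8.116e-04 × 3600 = 2.92 mm/hr.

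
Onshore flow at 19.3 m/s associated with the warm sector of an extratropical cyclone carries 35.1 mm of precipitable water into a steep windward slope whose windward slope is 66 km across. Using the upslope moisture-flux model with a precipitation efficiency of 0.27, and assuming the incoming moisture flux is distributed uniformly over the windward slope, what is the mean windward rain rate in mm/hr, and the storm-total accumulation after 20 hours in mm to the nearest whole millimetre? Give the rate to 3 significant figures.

R ≈ 9.98 mm/hr; total ≈ 200 mm

Incoming column moisture flux per unit ridge length: F = V × PW = 19.3 × 35.1 = 677.43 mm·m/s.
Spread over the 66 km slope with efficiency ε = 0.27: R = ε·F/W = 0.27 × 677.43 / 66000 m = 2.771e-03 mm/s.
R = 2.771e-03 × 3600 = 9.98 mm/hr.
Over 20 h: total = 9.98 × 20 = 199.6 ≈ 200 mm.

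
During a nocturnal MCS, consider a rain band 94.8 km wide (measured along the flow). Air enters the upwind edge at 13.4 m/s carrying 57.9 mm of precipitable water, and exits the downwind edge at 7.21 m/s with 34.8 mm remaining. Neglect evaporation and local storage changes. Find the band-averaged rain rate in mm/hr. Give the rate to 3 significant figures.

Column moisture flux per unit crosswind length is F = V × PW.
Inflow: F_in = 13.4 × 57.9 = 775.86 mm·m/s
Outflow: F_out = 7.21 × 34.8 = 250.908 mm·m/s
Steady-state rate R = (F_in − F_out)/L = (775.86 − 250.908) / 94800 m = 5.537e-03 mm/s.
R = 5.537e-03 × 3600 = 19.9 mm/hr.

R ≈ 19.9 mm/hr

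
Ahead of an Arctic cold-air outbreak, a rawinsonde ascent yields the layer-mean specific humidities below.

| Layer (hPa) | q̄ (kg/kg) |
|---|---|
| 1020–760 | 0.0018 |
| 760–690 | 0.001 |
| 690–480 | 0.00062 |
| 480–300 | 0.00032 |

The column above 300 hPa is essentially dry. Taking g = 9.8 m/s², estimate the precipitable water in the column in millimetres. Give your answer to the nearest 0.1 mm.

Precipitable water is the column-integrated vapour mass per unit area: PW = (1/g) Σ q̄ Δp, with q in kg/kg and Δp in Pa (1 kg/m² of water = 1 mm).
Layer 1020–760 hPa: Δp = 260 hPa = 26000 Pa, q̄ = 0.0018 kg/kg → 0.0018 × 26000 / 9.8 = 4.78 mm
Layer 760–690 hPa: Δp = 70 hPa = 7000 Pa, q̄ = 0.001 kg/kg → 0.001 × 7000 / 9.8 = 0.71 mm
Layer 690–480 hPa: Δp = 210 hPa = 21000 Pa, q̄ = 0.00062 kg/kg → 0.00062 × 21000 / 9.8 = 1.33 mm
Layer 480–300 hPa: Δp = 180 hPa = 18000 Pa, q̄ = 0.00032 kg/kg → 0.00032 × 18000 / 9.8 = 0.59 mm
PW = 4.78 + 0.71 + 1.33 + 0.59 = 7.41 ≈ 7.4 mm.

PW ≈ 7.4 mm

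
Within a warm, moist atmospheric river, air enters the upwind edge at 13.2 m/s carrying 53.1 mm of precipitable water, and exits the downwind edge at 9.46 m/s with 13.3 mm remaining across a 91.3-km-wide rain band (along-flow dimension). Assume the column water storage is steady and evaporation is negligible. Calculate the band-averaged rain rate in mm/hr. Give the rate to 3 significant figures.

R ≈ 22.7 mm/hr

Column moisture flux per unit crosswind length is F = V × PW.
Inflow: F_in = 13.2 × 53.1 = 700.92 mm·m/s
Outflow: F_out = 9.46 × 13.3 = 125.818 mm·m/s
Steady-state rate R = (F_in − F_out)/L = (700.92 − 125.818) / 91300 m = 6.299e-03 mm/s.
R = 6.299e-03 × 3600 = 22.7 mm/hr.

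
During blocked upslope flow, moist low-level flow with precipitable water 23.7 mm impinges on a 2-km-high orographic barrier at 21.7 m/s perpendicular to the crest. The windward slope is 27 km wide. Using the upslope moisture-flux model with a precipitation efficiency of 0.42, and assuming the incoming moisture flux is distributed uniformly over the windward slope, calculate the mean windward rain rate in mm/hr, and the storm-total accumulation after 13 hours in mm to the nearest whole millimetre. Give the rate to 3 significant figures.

Incoming column moisture flux per unit ridge length: F = V × PW = 21.7 × 23.7 = 514.29 mm·m/s.
Spread over the 27 km slope with efficiency ε = 0.42: R = ε·F/W = 0.42 × 514.29 / 27000 m = 8.000e-03 mm/s.
R = 8.000e-03 × 3600 = 28.8 mm/hr.
Over 13 h: total = 28.8 × 13 = 374.4 ≈ 374 mm.

R ≈ 28.8 mm/hr; total ≈ 374 mm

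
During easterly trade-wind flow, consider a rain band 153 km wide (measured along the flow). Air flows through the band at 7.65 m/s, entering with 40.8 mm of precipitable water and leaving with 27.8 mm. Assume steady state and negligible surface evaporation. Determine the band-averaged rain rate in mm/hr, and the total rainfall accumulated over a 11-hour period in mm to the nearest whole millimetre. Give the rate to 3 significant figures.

R ≈ 2.34 mm/hr; total ≈ 26 mm

Column moisture flux per unit crosswind length is F = V × PW.
Inflow: F_in = 7.65 × 40.8 = 312.12 mm·m/s
Outflow: F_out = 7.65 × 27.8 = 212.67 mm·m/s
Steady-state rate R = (F_in − F_out)/L = (312.12 − 212.67) / 153000 m = 6.500e-04 mm/s.
R = 6.500e-04 × 3600 = 2.34 mm/hr.
Over 11 h: total = 2.34 × 11 = 25.74 ≈ 26 mm.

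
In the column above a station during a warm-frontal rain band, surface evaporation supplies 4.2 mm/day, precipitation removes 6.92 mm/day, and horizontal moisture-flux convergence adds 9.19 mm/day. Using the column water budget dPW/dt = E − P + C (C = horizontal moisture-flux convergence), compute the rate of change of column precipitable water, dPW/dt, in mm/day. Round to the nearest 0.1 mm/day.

dPW/dt = E − P + C = 4.2 − 6.92 + (9.19) = 6.5 mm/day.

dPW/dt ≈ 6.5 mm/day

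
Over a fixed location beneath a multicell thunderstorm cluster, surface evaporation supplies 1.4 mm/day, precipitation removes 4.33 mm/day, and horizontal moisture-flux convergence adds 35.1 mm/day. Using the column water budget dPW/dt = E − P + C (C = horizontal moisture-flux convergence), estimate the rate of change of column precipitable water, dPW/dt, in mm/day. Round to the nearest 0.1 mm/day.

dPW/dt = E − P + C = 1.4 − 4.33 + (35.1) = 32.2 mm/day.

dPW/dt ≈ 32.2 mm/day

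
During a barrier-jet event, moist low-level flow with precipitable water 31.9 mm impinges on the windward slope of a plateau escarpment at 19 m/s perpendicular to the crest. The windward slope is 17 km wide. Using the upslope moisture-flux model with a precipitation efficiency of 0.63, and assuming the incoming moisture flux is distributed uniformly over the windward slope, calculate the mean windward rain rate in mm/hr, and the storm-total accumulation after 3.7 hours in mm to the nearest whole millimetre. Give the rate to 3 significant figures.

R ≈ 80.9 mm/hr; total ≈ 299 mm

Incoming column moisture flux per unit ridge length: F = V × PW = 19 × 31.9 = 606.1 mm·m/s.
Spread over the 17 km slope with efficiency ε = 0.63: R = ε·F/W = 0.63 × 606.1 / 17000 m = 2.246e-02 mm/s.
R = 2.246e-02 × 3600 = 80.9 mm/hr.
Over 3.7 h: total = 80.9 × 3.7 = 299.33 ≈ 299 mm.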